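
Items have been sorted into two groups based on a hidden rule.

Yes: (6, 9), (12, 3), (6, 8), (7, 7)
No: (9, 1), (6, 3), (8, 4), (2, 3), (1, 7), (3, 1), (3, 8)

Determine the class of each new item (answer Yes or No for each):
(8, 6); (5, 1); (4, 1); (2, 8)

Yes, No, No, No

The classifier is using: sum ≥ 14.
(8, 6) — 8+6 = 14, hence Yes.
(5, 1) — 5+1 = 6, hence No.
(4, 1) — 4+1 = 5, hence No.
(2, 8) — 2+8 = 10, hence No.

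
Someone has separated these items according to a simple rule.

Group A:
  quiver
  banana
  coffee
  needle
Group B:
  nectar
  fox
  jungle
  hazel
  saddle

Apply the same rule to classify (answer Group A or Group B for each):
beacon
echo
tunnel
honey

Group A, Group B, Group B, Group B

The simplest hypothesis consistent with all the labels is: has ≥ 3 vowels.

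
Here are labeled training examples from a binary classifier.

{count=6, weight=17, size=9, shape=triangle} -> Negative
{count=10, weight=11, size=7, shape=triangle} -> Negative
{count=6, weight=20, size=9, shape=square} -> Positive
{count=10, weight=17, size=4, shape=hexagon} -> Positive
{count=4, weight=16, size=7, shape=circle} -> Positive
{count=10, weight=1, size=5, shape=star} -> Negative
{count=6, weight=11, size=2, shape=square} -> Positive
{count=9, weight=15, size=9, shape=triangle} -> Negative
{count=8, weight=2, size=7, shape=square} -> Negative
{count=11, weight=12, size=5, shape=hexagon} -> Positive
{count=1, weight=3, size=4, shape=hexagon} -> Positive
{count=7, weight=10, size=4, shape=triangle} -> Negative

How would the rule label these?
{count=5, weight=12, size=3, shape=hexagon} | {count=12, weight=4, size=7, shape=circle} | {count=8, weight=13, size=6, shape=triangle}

Positive, Positive, Negative

The distinguishing property — shape is not triangle AND weight ≥ 3 — holds for all the 'Positive' cases and none of the 'Negative' cases.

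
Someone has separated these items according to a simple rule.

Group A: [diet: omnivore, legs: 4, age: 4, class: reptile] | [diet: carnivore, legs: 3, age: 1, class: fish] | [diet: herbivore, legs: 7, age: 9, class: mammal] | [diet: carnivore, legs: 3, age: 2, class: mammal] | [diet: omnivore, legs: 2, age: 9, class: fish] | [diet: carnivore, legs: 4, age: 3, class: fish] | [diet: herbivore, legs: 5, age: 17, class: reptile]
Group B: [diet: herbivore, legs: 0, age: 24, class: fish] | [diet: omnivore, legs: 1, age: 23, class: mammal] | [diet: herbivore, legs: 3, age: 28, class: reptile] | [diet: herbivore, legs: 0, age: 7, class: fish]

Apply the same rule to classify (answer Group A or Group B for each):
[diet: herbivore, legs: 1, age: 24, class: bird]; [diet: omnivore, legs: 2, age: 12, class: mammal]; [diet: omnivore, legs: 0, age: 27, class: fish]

Group B, Group A, Group B

Rule: age ≤ 17 AND legs ≥ 1. This holds for each 'Group A' example and fails for each 'Group B' one.
[diet: herbivore, legs: 1, age: 24, class: bird] — age = 24, legs = 1, hence Group B. [diet: omnivore, legs: 2, age: 12, class: mammal] — age = 12, legs = 2, hence Group A. [diet: omnivore, legs: 0, age: 27, class: fish] — age = 27, legs = 0, hence Group B.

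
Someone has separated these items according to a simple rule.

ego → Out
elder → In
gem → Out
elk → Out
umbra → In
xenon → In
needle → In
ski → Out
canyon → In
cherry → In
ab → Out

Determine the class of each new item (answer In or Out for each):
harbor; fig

Every 'In' example satisfies: length ≥ 5. None of the 'Out' examples do.
harbor: length 6 — has this property, so In. fig: length 3 — lacks this property, so Out.

In, Out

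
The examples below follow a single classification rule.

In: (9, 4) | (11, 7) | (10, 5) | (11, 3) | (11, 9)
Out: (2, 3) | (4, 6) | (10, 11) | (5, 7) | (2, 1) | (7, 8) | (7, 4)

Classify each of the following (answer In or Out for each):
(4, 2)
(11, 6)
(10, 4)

Out, In, In

One predicate separates the groups cleanly: first > second AND sum ≥ 12.
(4, 2): 4 > 2, 4+2 = 6, does not pass → Out. (11, 6): 11 > 6, 11+6 = 17, satisfies this → In. (10, 4): 10 > 4, 10+4 = 14, satisfies this → In.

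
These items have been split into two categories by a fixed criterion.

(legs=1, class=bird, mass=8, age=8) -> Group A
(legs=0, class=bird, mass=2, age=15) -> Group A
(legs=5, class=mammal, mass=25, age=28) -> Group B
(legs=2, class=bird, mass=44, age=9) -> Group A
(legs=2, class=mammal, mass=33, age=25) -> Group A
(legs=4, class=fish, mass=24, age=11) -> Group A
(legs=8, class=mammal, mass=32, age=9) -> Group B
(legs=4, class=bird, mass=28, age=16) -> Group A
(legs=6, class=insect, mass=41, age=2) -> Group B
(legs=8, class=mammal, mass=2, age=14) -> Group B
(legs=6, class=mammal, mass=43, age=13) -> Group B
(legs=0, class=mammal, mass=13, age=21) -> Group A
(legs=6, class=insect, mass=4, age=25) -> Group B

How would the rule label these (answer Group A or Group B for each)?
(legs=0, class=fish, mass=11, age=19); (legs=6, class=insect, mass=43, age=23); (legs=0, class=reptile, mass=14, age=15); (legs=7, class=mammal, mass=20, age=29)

The rule appears to be: legs ≤ 4.
(legs=0, class=fish, mass=11, age=19): Group A (legs = 0). (legs=6, class=insect, mass=43, age=23): Group B (legs = 6). (legs=0, class=reptile, mass=14, age=15): Group A (legs = 0). (legs=7, class=mammal, mass=20, age=29): Group B (legs = 7).

Group A, Group B, Group A, Group B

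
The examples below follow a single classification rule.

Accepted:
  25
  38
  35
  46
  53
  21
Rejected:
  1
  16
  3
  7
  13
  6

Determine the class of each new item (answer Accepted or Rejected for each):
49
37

Accepted, Accepted

The common property of the 'Accepted' items is: at least 21. No 'Rejected' item has it.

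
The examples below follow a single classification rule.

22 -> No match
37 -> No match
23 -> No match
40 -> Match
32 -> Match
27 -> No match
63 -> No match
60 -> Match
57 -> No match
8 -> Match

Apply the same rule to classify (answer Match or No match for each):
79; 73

No match, No match

The pattern is that an item is 'Match' exactly when: multiple of 4.
79 → 79 = 4·19 + 3 → No match. 73 → 73 = 4·18 + 1 → No match.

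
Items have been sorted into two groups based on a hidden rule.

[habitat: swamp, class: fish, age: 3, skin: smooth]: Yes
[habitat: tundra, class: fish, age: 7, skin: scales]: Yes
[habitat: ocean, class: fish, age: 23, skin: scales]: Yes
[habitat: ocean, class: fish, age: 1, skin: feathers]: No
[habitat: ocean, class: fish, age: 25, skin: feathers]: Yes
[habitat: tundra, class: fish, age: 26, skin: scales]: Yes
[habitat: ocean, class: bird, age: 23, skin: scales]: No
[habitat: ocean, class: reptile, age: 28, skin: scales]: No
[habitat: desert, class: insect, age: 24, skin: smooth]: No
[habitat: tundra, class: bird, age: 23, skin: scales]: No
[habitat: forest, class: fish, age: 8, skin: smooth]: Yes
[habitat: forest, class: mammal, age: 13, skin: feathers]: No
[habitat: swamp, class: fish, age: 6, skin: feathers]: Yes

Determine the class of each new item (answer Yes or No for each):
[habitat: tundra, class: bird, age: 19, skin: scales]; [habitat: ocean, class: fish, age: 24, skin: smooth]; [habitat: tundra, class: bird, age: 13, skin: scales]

The pattern is that an item is 'Yes' exactly when: class is fish AND age ≥ 3.

No, Yes, No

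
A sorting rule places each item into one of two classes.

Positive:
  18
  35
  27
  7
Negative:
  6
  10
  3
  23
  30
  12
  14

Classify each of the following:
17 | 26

Positive, Positive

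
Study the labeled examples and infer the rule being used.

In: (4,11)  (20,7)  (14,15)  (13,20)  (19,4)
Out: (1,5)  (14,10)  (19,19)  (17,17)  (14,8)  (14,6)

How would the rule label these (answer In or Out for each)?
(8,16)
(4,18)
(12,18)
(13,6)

One predicate separates the groups cleanly: sum is odd.
(8,16) — 8+16 = 24, hence Out. (4,18) — 4+18 = 22, hence Out. (12,18) — 12+18 = 30, hence Out. (13,6) — 13+6 = 19, hence In.

Out, Out, Out, In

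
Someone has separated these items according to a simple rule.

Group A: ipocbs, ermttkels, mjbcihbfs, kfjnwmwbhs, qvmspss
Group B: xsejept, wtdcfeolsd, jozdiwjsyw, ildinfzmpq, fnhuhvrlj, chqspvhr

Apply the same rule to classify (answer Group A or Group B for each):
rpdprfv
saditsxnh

Group B, Group B

Comparing the two groups points to one rule — ends with 's'.
Group B: rpdprfv, since ends with 'v'. Group B: saditsxnh, since ends with 'h'.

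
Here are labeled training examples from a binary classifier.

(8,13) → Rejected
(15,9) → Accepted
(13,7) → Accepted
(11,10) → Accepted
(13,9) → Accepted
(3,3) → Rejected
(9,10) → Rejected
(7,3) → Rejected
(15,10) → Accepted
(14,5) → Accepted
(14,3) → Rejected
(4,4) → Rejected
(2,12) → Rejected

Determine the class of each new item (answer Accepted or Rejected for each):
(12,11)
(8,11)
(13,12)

Accepted, Rejected, Accepted

'Accepted' ⟺ first > second AND sum ≥ 19.
(12,11) — 12 > 11, 12+11 = 23, hence Accepted. (8,11) — 8 < 11, 8+11 = 19, hence Rejected. (13,12) — 13 > 12, 13+12 = 25, hence Accepted.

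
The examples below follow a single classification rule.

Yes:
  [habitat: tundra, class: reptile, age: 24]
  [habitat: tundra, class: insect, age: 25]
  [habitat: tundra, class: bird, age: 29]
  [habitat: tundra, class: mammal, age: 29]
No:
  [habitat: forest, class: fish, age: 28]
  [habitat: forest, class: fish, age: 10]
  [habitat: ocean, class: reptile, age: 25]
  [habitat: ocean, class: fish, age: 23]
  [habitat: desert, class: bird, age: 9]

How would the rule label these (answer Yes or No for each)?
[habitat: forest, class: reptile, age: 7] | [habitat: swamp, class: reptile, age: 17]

Checking candidate rules against both groups, what survives is: habitat is tundra.
No: [habitat: forest, class: reptile, age: 7], since habitat is forest. No: [habitat: swamp, class: reptile, age: 17], since habitat is swamp.

No, No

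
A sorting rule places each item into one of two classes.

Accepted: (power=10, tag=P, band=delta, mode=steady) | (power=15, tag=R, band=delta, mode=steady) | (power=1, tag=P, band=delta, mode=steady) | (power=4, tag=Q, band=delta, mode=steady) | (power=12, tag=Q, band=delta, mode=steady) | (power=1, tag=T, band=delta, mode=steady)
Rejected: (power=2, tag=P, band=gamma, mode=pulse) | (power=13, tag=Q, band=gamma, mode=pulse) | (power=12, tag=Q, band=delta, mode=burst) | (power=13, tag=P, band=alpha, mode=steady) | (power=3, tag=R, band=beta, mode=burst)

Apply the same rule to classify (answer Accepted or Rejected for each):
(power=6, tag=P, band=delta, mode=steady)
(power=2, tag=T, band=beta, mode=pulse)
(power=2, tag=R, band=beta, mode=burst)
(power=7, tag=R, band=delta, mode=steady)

One predicate separates the groups cleanly: band is delta AND mode is steady.
(power=6, tag=P, band=delta, mode=steady): band is delta, mode is steady, qualifies → Accepted.
(power=2, tag=T, band=beta, mode=pulse): band is beta, mode is pulse, does not fit → Rejected.
(power=2, tag=R, band=beta, mode=burst): band is beta, mode is burst, does not fit → Rejected.
(power=7, tag=R, band=delta, mode=steady): band is delta, mode is steady, qualifies → Accepted.

Accepted, Rejected, Rejected, Accepted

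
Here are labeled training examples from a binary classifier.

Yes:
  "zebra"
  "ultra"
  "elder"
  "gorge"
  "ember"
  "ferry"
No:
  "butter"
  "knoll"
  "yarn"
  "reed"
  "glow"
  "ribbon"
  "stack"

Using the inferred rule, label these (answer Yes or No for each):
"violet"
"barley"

No, No

The simplest hypothesis consistent with all the labels is: odd length AND contains 'r'.
"violet": length 6, no 'r' — doesn't qualify, so No. "barley": length 6, has 'r' — doesn't qualify, so No.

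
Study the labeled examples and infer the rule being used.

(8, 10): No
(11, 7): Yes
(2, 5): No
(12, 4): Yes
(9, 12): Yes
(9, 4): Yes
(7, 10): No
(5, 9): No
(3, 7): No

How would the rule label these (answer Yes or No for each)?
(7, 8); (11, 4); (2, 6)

No, Yes, No

The simplest hypothesis consistent with all the labels is: first ≥ 9.
(7, 8) → first 7 → No.
(11, 4) → first 11 → Yes.
(2, 6) → first 2 → No.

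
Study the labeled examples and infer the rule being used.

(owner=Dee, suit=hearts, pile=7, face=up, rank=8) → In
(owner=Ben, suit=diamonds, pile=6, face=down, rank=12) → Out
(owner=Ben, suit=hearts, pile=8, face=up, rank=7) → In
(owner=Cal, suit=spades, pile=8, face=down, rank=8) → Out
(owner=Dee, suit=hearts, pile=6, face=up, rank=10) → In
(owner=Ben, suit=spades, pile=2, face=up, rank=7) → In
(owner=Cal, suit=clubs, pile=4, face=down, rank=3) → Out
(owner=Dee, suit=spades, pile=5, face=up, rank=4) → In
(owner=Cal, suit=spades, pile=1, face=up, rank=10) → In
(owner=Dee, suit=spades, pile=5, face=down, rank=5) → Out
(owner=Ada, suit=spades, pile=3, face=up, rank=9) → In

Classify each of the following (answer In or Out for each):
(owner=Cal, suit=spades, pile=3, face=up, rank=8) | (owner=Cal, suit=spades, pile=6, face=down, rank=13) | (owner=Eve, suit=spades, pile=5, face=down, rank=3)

'In' ⟺ face is up.
(owner=Cal, suit=spades, pile=3, face=up, rank=8): face is up, qualifies → In.
(owner=Cal, suit=spades, pile=6, face=down, rank=13): face is down, lacks this property → Out.
(owner=Eve, suit=spades, pile=5, face=down, rank=3): face is down, lacks this property → Out.

In, Out, Out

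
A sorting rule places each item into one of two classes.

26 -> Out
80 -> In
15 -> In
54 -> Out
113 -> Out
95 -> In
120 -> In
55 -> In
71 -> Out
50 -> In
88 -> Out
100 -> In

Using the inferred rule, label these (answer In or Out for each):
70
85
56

In, In, Out

One predicate separates the groups cleanly: multiple of 5.
In: 70, since 70 = 5·14. In: 85, since 85 = 5·17. Out: 56, since 56 = 5·11 + 1.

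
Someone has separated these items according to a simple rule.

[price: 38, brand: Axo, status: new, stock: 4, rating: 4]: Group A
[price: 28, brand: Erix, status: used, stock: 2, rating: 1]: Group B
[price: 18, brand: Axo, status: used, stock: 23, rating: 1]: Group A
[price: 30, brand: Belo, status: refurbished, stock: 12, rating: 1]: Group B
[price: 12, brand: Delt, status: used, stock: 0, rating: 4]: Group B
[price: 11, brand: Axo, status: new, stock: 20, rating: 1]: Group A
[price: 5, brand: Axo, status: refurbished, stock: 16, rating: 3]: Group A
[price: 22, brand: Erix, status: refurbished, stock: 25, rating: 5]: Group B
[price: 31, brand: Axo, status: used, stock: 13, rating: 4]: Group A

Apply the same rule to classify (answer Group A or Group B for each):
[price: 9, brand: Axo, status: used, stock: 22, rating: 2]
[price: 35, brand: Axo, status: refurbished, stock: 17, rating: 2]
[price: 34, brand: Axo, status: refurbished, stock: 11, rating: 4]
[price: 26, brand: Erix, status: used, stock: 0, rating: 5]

Group A, Group A, Group A, Group B

The common property of the 'Group A' items is: brand is Axo. No 'Group B' item has it.
[price: 9, brand: Axo, status: used, stock: 22, rating: 2]: brand is Axo, matches → Group A. [price: 35, brand: Axo, status: refurbished, stock: 17, rating: 2]: brand is Axo, matches → Group A. [price: 34, brand: Axo, status: refurbished, stock: 11, rating: 4]: brand is Axo, matches → Group A. [price: 26, brand: Erix, status: used, stock: 0, rating: 5]: brand is Erix, does not satisfy this → Group B.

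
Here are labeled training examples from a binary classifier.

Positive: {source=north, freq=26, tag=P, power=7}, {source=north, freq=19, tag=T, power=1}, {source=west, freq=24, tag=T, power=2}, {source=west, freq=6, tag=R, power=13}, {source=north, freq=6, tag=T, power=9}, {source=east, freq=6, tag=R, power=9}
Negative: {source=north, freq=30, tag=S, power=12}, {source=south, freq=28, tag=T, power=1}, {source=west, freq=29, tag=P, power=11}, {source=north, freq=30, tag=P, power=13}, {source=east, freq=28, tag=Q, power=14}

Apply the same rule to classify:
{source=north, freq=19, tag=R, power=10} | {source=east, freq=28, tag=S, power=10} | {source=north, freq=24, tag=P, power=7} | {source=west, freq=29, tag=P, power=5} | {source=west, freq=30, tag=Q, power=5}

One predicate separates the groups cleanly: freq ≤ 26.
{source=north, freq=19, tag=R, power=10}: freq = 19 — has this property, so Positive. {source=east, freq=28, tag=S, power=10}: freq = 28 — fails this test, so Negative. {source=north, freq=24, tag=P, power=7}: freq = 24 — has this property, so Positive. {source=west, freq=29, tag=P, power=5}: freq = 29 — fails this test, so Negative. {source=west, freq=30, tag=Q, power=5}: freq = 30 — fails this test, so Negative.

Positive, Negative, Positive, Negative, Negative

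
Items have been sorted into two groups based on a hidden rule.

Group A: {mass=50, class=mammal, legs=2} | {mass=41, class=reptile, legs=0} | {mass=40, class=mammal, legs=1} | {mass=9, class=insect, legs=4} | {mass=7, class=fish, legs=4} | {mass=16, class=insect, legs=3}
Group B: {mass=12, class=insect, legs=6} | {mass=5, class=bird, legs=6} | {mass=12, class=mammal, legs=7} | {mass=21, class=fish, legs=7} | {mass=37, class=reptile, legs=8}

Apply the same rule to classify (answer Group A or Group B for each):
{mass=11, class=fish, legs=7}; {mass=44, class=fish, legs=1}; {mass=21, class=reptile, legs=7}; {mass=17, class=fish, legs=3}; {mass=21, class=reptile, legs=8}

Group B, Group A, Group B, Group A, Group B

Rule: legs ≤ 4. This holds for each 'Group A' example and fails for each 'Group B' one.
{mass=11, class=fish, legs=7}: Group B (legs = 7). {mass=44, class=fish, legs=1}: Group A (legs = 1). {mass=21, class=reptile, legs=7}: Group B (legs = 7). {mass=17, class=fish, legs=3}: Group A (legs = 3). {mass=21, class=reptile, legs=8}: Group B (legs = 8).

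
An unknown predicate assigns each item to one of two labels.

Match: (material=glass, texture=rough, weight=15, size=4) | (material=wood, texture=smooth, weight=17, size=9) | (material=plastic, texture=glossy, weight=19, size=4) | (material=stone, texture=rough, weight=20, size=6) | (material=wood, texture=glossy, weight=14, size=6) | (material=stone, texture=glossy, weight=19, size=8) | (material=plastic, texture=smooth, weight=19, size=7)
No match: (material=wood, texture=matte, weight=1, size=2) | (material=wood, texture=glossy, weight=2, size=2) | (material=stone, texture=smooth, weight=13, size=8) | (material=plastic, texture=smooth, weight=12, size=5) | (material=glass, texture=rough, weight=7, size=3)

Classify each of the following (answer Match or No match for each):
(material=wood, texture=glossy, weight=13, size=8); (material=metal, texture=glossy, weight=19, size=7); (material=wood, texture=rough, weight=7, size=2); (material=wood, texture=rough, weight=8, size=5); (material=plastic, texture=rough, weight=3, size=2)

No match, Match, No match, No match, No match

'Match' ⟺ weight ≥ 14.
(material=wood, texture=glossy, weight=13, size=8): weight = 13, doesn't qualify → No match. (material=metal, texture=glossy, weight=19, size=7): weight = 19, qualifies → Match. (material=wood, texture=rough, weight=7, size=2): weight = 7, doesn't qualify → No match. (material=wood, texture=rough, weight=8, size=5): weight = 8, doesn't qualify → No match. (material=plastic, texture=rough, weight=3, size=2): weight = 3, doesn't qualify → No match.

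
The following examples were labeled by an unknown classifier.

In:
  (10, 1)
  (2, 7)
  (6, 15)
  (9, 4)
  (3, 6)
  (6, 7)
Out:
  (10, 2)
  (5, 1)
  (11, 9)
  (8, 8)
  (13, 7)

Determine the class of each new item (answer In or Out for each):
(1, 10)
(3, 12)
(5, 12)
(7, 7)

'In' ⟺ sum is odd.
(1, 10) → 1+10 = 11 → In.
(3, 12) → 3+12 = 15 → In.
(5, 12) → 5+12 = 17 → In.
(7, 7) → 7+7 = 14 → Out.

In, In, In, Out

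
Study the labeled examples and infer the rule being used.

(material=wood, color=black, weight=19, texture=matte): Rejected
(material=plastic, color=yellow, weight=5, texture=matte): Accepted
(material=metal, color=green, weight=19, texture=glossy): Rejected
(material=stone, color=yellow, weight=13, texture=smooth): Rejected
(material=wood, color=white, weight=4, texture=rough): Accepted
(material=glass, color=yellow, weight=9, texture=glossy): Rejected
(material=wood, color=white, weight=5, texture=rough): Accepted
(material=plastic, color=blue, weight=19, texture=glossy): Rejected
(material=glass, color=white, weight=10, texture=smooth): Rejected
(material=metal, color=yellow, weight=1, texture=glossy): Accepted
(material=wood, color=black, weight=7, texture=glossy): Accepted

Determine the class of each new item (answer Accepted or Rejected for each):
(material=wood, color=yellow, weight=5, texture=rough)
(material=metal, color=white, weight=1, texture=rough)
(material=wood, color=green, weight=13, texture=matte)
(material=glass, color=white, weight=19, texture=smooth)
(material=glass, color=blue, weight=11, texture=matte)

All 'Accepted' examples share one property — weight ≤ 7 — and every 'Rejected' example lacks it.
(material=wood, color=yellow, weight=5, texture=rough): Accepted (weight = 5). (material=metal, color=white, weight=1, texture=rough): Accepted (weight = 1). (material=wood, color=green, weight=13, texture=matte): Rejected (weight = 13). (material=glass, color=white, weight=19, texture=smooth): Rejected (weight = 19). (material=glass, color=blue, weight=11, texture=matte): Rejected (weight = 11).

Accepted, Accepted, Rejected, Rejected, Rejected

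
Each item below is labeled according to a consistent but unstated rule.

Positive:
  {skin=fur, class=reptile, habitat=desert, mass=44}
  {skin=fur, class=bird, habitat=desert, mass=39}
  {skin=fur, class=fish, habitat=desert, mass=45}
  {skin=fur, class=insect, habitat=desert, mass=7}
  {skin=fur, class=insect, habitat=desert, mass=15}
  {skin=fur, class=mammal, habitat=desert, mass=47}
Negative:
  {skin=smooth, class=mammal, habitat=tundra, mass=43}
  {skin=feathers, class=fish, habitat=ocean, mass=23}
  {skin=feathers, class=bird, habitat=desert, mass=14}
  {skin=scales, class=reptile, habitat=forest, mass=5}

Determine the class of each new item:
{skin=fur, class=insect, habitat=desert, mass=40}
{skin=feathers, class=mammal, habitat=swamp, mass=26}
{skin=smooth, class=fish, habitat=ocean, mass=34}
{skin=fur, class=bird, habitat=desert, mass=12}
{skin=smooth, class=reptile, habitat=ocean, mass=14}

One predicate separates the groups cleanly: skin is fur.
{skin=fur, class=insect, habitat=desert, mass=40}: skin is fur — qualifies, so Positive.
{skin=feathers, class=mammal, habitat=swamp, mass=26}: skin is feathers — doesn't match, so Negative.
{skin=smooth, class=fish, habitat=ocean, mass=34}: skin is smooth — doesn't match, so Negative.
{skin=fur, class=bird, habitat=desert, mass=12}: skin is fur — qualifies, so Positive.
{skin=smooth, class=reptile, habitat=ocean, mass=14}: skin is smooth — doesn't match, so Negative.

Positive, Negative, Negative, Positive, Negative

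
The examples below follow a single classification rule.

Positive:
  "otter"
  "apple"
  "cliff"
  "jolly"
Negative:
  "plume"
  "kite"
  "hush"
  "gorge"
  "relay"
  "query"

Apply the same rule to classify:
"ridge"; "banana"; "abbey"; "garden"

Looking at the examples, the only property every 'Positive' case has and every 'Negative' case lacks is: has a double letter.
"ridge": no doubled letter — doesn't qualify, so Negative.
"banana": no doubled letter — doesn't qualify, so Negative.
"abbey": 'bb' doubled — passes, so Positive.
"garden": no doubled letter — doesn't qualify, so Negative.

Negative, Negative, Positive, Negative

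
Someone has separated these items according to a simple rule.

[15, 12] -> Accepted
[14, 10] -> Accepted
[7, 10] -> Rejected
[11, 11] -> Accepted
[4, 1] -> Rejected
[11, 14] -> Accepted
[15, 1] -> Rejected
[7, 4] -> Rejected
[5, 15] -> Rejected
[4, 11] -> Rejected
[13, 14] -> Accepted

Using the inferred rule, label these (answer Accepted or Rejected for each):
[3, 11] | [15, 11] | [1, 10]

The rule appears to be: sum ≥ 22.
[3, 11] → 3+11 = 14 → Rejected. [15, 11] → 15+11 = 26 → Accepted. [1, 10] → 1+10 = 11 → Rejected.

Rejected, Accepted, Rejected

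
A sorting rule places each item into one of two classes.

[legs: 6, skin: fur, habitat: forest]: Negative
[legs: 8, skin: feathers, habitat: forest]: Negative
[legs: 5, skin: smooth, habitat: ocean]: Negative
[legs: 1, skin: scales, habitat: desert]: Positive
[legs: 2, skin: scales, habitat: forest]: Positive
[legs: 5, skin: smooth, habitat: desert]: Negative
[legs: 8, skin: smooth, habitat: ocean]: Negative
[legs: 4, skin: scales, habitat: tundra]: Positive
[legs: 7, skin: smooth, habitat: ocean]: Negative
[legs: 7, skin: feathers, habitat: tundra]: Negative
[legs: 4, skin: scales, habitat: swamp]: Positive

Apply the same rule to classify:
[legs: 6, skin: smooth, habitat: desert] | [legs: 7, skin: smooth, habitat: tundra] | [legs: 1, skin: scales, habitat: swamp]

Negative, Negative, Positive

The distinguishing property — skin is scales — holds for all the 'Positive' cases and none of the 'Negative' cases.
[legs: 6, skin: smooth, habitat: desert] — skin is smooth, hence Negative.
[legs: 7, skin: smooth, habitat: tundra] — skin is smooth, hence Negative.
[legs: 1, skin: scales, habitat: swamp] — skin is scales, hence Positive.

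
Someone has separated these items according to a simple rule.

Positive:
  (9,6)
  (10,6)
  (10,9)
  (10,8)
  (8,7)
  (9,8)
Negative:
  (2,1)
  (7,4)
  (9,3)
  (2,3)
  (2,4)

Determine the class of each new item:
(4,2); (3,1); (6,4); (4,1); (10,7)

Negative, Negative, Negative, Negative, Positive

All 'Positive' examples share one property — sum ≥ 15 — and every 'Negative' example lacks it.
(4,2): 4+2 = 6 — does not pass, so Negative.
(3,1): 3+1 = 4 — does not pass, so Negative.
(6,4): 6+4 = 10 — does not pass, so Negative.
(4,1): 4+1 = 5 — does not pass, so Negative.
(10,7): 10+7 = 17 — checks out, so Positive.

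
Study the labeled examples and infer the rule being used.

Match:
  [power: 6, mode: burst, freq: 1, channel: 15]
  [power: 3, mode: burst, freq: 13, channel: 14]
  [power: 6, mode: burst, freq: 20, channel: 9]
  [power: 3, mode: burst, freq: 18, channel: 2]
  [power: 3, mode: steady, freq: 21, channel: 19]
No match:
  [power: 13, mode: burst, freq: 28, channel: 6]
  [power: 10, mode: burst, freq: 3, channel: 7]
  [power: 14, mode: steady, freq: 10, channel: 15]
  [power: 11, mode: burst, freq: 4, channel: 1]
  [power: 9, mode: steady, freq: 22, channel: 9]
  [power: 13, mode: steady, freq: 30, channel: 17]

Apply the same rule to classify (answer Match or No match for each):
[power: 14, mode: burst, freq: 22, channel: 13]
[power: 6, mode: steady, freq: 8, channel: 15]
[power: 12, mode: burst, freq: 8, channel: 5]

No match, Match, No match

'Match' ⟺ power ≤ 6.
[power: 14, mode: burst, freq: 22, channel: 13] → power = 14 → No match. [power: 6, mode: steady, freq: 8, channel: 15] → power = 6 → Match. [power: 12, mode: burst, freq: 8, channel: 5] → power = 12 → No match.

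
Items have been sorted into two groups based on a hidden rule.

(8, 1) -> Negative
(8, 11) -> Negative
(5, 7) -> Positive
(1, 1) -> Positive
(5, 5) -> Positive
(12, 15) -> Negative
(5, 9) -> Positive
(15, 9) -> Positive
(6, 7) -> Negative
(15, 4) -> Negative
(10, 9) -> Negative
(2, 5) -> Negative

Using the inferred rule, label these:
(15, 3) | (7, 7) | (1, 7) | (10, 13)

The pattern is that an item is 'Positive' exactly when: sum is even.
(15, 3) → 15+3 = 18 → Positive.
(7, 7) → 7+7 = 14 → Positive.
(1, 7) → 1+7 = 8 → Positive.
(10, 13) → 10+13 = 23 → Negative.

Positive, Positive, Positive, Negative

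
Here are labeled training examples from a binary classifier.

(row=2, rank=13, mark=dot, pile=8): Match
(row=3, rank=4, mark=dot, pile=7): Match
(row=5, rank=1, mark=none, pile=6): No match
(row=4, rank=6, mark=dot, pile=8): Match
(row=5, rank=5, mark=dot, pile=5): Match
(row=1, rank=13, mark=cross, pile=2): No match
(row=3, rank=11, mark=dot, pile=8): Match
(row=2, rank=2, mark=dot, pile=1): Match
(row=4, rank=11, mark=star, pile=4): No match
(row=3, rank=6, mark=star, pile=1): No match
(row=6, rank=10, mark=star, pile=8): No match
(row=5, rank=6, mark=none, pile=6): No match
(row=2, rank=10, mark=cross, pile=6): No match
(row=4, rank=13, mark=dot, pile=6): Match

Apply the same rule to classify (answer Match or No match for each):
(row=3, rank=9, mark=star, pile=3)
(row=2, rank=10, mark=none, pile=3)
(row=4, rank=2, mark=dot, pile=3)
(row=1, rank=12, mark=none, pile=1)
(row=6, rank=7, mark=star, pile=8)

No match, No match, Match, No match, No match

One predicate separates the groups cleanly: mark is dot.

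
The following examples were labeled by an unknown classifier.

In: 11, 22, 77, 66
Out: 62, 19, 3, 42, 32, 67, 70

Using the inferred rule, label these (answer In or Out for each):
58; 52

Out, Out

A rule that fits every label: multiple of 11 — true of each 'In' example, false of each 'Out' one.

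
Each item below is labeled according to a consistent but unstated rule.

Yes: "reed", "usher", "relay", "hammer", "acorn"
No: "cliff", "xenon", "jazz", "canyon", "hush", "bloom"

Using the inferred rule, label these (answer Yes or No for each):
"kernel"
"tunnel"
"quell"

Yes, No, No

One predicate separates the groups cleanly: contains 'r'.
"kernel": Yes (has 'r').
"tunnel": No (no 'r').
"quell": No (no 'r').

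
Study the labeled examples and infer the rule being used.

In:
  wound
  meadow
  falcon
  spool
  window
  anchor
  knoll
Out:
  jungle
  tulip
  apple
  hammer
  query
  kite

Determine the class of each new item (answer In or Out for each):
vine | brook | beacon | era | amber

One predicate separates the groups cleanly: contains 'o'.
vine: no 'o', does not pass → Out. brook: has 'o', matches → In. beacon: has 'o', matches → In. era: no 'o', does not pass → Out. amber: no 'o', does not pass → Out.

Out, In, In, Out, Out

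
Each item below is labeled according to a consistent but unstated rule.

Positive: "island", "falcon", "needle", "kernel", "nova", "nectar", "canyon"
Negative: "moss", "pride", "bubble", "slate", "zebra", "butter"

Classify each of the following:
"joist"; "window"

Comparing the two groups points to one rule — contains 'n'.
"joist" — no 'n', hence Negative. "window" — has 'n', hence Positive.

Negative, Positive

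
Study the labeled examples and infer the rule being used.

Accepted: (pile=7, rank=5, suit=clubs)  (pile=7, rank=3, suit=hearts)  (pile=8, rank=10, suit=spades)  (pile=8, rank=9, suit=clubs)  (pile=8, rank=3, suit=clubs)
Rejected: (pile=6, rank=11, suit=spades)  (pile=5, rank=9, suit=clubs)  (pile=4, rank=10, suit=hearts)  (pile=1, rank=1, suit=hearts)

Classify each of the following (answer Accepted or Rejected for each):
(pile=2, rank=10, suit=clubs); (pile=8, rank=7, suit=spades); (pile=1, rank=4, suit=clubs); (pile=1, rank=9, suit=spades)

The simplest hypothesis consistent with all the labels is: pile ≥ 7.

Rejected, Accepted, Rejected, Rejected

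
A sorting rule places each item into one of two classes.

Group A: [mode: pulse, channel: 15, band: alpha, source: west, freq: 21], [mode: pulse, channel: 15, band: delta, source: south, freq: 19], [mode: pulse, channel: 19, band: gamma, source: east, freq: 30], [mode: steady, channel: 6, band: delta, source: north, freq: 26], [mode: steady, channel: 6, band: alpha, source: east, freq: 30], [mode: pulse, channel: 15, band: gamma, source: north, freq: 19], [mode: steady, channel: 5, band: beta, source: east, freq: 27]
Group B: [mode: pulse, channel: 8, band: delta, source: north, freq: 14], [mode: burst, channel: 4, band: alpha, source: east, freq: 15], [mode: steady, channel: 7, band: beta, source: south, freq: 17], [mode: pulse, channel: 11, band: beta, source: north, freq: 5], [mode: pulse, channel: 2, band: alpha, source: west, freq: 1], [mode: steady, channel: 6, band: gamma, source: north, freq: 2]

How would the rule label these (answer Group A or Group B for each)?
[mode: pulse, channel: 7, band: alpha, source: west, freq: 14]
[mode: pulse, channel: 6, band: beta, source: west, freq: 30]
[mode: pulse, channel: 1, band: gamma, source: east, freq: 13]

Group B, Group A, Group B

All 'Group A' examples share one property — freq ≥ 19 — and every 'Group B' example lacks it.
[mode: pulse, channel: 7, band: alpha, source: west, freq: 14] → freq = 14 → Group B. [mode: pulse, channel: 6, band: beta, source: west, freq: 30] → freq = 30 → Group A. [mode: pulse, channel: 1, band: gamma, source: east, freq: 13] → freq = 13 → Group B.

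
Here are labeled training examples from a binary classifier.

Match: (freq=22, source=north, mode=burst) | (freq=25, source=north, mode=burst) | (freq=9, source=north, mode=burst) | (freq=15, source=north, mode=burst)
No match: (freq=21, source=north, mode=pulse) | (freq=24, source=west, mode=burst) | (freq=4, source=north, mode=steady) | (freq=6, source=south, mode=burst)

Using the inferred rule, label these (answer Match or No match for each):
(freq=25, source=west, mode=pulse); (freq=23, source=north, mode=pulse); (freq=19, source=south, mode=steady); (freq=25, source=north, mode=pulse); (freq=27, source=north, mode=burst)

No match, No match, No match, No match, Match

The pattern is that an item is 'Match' exactly when: mode is burst AND source is north.
(freq=25, source=west, mode=pulse): No match (mode is pulse, source is west). (freq=23, source=north, mode=pulse): No match (mode is pulse, source is north). (freq=19, source=south, mode=steady): No match (mode is steady, source is south). (freq=25, source=north, mode=pulse): No match (mode is pulse, source is north). (freq=27, source=north, mode=burst): Match (mode is burst, source is north).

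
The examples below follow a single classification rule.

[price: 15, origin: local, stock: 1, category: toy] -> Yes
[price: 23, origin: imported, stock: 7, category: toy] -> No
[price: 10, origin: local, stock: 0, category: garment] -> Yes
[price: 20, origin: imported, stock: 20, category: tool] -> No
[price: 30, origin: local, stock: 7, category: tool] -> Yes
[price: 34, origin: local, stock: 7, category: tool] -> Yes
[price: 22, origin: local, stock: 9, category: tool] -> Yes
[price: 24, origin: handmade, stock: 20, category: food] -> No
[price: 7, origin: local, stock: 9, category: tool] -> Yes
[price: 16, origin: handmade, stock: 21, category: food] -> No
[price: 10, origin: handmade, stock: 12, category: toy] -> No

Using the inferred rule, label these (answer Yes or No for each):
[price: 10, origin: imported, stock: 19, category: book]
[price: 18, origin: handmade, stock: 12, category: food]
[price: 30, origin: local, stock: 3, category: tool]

No, No, Yes

Every 'Yes' example satisfies: origin is local. None of the 'No' examples do.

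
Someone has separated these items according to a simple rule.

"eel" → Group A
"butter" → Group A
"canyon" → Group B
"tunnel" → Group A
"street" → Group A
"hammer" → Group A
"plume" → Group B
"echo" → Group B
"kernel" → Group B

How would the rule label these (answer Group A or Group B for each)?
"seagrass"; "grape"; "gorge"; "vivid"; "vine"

Group A, Group B, Group B, Group B, Group B

The distinguishing property — has a double letter — holds for all the 'Group A' cases and none of the 'Group B' cases.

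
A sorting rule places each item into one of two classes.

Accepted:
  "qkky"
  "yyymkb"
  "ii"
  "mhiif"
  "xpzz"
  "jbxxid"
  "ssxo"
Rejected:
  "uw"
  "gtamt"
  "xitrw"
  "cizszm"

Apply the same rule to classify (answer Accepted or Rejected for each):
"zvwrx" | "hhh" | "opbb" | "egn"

All 'Accepted' examples share one property — has a double letter — and every 'Rejected' example lacks it.

Rejected, Accepted, Accepted, Rejected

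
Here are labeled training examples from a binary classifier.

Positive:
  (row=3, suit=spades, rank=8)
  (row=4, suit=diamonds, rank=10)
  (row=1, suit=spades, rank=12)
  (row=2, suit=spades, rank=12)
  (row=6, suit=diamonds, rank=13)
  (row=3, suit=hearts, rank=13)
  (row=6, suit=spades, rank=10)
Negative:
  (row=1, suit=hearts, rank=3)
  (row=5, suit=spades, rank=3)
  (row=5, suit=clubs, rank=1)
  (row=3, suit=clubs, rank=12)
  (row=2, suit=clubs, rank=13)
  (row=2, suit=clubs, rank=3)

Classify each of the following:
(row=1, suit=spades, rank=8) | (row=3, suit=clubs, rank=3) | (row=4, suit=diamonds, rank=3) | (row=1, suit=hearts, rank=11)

The rule appears to be: suit is not clubs AND rank ≥ 8.
(row=1, suit=spades, rank=8) — suit is spades, rank = 8, hence Positive. (row=3, suit=clubs, rank=3) — suit is clubs, rank = 3, hence Negative. (row=4, suit=diamonds, rank=3) — suit is diamonds, rank = 3, hence Negative. (row=1, suit=hearts, rank=11) — suit is hearts, rank = 11, hence Positive.

Positive, Negative, Negative, Positive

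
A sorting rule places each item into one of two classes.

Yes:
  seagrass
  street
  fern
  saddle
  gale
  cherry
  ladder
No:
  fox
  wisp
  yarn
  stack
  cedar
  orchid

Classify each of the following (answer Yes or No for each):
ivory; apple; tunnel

The rule appears to be: even length AND contains 'e'.
ivory — length 5, no 'e', hence No. apple — length 5, has 'e', hence No. tunnel — length 6, has 'e', hence Yes.

No, No, Yes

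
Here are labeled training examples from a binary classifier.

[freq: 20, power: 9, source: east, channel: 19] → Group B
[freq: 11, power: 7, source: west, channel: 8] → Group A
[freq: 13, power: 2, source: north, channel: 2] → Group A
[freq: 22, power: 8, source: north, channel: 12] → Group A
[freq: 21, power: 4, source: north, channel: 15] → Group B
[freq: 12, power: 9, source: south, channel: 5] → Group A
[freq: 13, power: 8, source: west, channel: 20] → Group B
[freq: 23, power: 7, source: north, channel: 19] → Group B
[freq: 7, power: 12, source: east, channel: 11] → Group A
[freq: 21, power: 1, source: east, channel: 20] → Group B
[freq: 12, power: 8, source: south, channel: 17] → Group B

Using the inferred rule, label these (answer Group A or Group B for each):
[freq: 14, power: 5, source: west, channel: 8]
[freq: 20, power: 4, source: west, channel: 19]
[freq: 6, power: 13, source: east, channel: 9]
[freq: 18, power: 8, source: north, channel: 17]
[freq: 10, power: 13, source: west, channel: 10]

Group A, Group B, Group A, Group B, Group A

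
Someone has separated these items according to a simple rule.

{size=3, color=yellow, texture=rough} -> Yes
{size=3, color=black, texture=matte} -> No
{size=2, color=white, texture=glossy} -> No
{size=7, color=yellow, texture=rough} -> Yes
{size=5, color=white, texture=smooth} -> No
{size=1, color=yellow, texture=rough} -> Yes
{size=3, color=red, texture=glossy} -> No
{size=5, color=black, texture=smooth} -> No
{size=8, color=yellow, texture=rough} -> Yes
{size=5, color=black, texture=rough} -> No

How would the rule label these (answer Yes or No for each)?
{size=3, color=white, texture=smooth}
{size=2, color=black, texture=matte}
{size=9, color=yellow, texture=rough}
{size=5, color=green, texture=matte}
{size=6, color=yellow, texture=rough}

No, No, Yes, No, Yes

Checking candidate rules against both groups, what survives is: color is yellow.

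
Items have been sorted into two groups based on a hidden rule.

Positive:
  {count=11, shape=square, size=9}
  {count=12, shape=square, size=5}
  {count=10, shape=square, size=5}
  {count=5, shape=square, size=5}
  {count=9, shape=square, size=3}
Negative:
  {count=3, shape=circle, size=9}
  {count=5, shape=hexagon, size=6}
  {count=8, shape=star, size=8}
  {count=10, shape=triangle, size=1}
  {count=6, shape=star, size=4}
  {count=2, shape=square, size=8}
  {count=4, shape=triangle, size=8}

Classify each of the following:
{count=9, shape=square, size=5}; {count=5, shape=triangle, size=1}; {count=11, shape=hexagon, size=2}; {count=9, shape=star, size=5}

Positive, Negative, Negative, Negative

The classifier is using: shape is square AND count ≥ 3.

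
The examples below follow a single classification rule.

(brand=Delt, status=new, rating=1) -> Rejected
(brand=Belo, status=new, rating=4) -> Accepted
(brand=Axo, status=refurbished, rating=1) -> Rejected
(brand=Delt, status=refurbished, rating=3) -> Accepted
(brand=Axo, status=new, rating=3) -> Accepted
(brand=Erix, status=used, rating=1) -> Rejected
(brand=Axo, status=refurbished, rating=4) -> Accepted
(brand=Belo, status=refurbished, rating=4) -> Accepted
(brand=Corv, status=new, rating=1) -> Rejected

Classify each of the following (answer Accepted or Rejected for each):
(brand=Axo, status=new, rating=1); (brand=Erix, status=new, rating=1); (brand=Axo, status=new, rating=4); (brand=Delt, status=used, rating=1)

The distinguishing property — rating ≥ 3 — holds for all the 'Accepted' cases and none of the 'Rejected' cases.
Rejected: (brand=Axo, status=new, rating=1), since rating = 1.
Rejected: (brand=Erix, status=new, rating=1), since rating = 1.
Accepted: (brand=Axo, status=new, rating=4), since rating = 4.
Rejected: (brand=Delt, status=used, rating=1), since rating = 1.

Rejected, Rejected, Accepted, Rejected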